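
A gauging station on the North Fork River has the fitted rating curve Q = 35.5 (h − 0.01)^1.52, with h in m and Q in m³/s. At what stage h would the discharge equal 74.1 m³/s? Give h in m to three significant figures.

h − h₀ = (Q/C)^(1/b) = (74.1/35.5)^(1/1.52) = 1.623 m
h = 0.01 + 1.623 = 1.633 m

1.63 m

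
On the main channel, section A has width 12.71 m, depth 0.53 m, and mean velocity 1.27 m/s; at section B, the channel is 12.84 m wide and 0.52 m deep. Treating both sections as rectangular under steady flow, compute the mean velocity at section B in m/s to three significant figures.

Q = A₁V₁ = (12.71×0.53) × 1.27 = 8.555 m³/s
A₂ = 12.84 × 0.52 = 6.677 m²
V₂ = Q/A₂ = 8.555/6.677 = 1.281 m/s

1.28 m/s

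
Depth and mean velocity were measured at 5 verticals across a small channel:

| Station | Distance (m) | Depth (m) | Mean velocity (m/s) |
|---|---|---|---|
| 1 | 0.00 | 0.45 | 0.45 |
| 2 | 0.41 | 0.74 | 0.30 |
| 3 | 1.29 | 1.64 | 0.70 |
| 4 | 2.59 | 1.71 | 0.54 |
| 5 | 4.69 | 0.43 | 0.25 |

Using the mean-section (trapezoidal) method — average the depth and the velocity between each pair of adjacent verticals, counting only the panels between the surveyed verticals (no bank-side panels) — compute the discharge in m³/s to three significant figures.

Panel 1-2: Δb = 0.41 m, d̄ = (0.45+0.74)/2 = 0.595, v̄ = (0.45+0.30)/2 = 0.375 → q = 0.41×0.595×0.375 = 0.09148 m³/s
Panel 2-3: Δb = 0.88 m, d̄ = (0.74+1.64)/2 = 1.19, v̄ = (0.30+0.70)/2 = 0.5 → q = 0.88×1.19×0.5 = 0.5236 m³/s
Panel 3-4: Δb = 1.3 m, d̄ = (1.64+1.71)/2 = 1.675, v̄ = (0.70+0.54)/2 = 0.62 → q = 1.3×1.675×0.62 = 1.350 m³/s
Panel 4-5: Δb = 2.1 m, d̄ = (1.71+0.43)/2 = 1.07, v̄ = (0.54+0.25)/2 = 0.395 → q = 2.1×1.07×0.395 = 0.8876 m³/s
Q = Σ q = 2.853 m³/s

2.85 m³/s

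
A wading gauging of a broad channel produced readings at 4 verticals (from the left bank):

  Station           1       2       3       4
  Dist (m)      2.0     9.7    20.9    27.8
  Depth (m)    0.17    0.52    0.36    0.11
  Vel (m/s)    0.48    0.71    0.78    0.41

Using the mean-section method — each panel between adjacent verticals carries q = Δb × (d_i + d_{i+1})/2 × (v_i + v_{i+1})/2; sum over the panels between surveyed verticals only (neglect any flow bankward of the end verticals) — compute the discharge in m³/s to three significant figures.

6.22 m³/s

Panel 1-2: Δb = 7.7 m, d̄ = (0.17+0.52)/2 = 0.345, v̄ = (0.48+0.71)/2 = 0.595 → q = 7.7×0.345×0.595 = 1.581 m³/s
Panel 2-3: Δb = 11.2 m, d̄ = (0.52+0.36)/2 = 0.44, v̄ = (0.71+0.78)/2 = 0.745 → q = 11.2×0.44×0.745 = 3.671 m³/s
Panel 3-4: Δb = 6.9 m, d̄ = (0.36+0.11)/2 = 0.235, v̄ = (0.78+0.41)/2 = 0.595 → q = 6.9×0.235×0.595 = 0.9648 m³/s
Q = Σ q = 6.217 m³/s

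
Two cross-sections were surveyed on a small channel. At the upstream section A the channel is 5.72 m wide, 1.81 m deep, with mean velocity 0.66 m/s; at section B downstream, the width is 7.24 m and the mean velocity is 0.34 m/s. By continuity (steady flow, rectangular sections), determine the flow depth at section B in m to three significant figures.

Q = A₁V₁ = (5.72×1.81) × 0.66 = 6.833 m³/s
d₂ = Q/(b₂ V₂) = 6.833/(7.24×0.34) = 2.776 m

2.78 m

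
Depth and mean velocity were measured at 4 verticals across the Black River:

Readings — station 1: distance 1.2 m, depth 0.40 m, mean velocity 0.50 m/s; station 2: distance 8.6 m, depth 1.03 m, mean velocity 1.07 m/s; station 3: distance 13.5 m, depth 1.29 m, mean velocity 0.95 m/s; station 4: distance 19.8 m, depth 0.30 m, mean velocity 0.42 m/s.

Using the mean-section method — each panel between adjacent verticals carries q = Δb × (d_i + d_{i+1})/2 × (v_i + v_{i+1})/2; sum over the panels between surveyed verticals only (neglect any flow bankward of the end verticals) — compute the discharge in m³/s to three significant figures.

13.3 m³/s

Panel 1-2: Δb = 7.4 m, d̄ = (0.40+1.03)/2 = 0.715, v̄ = (0.50+1.07)/2 = 0.785 → q = 7.4×0.715×0.785 = 4.153 m³/s
Panel 2-3: Δb = 4.9 m, d̄ = (1.03+1.29)/2 = 1.16, v̄ = (1.07+0.95)/2 = 1.01 → q = 4.9×1.16×1.01 = 5.741 m³/s
Panel 3-4: Δb = 6.3 m, d̄ = (1.29+0.30)/2 = 0.795, v̄ = (0.95+0.42)/2 = 0.685 → q = 6.3×0.795×0.685 = 3.431 m³/s
Q = Σ q = 13.33 m³/s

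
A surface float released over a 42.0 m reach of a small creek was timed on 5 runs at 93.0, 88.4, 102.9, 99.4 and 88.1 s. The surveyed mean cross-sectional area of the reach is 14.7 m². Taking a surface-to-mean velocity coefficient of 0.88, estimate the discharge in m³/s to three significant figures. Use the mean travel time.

t̄ = (93.0 + 88.4 + 102.9 + 99.4 + 88.1) / 5 = 94.36 s
v_surface = L / t̄ = 42.0 / 94.36 = 0.4451 m/s
v_mean = 0.88 × 0.4451 = 0.3917 m/s
Q = A × v_mean = 14.7 × 0.3917 = 5.758 m³/s

5.76 m³/s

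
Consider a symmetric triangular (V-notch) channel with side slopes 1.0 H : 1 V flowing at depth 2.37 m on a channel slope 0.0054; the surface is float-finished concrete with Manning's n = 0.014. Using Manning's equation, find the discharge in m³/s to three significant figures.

26.2 m³/s

A = z·y² = 1.0×2.37² = 5.617 m²
P = 2y√(1+z²) = 2×2.37×√(1+1.0²) = 6.703 m
R = A/P = 5.617/6.703 = 0.8379 m
Q = (1/n)·A·R^(2/3)·S^(1/2) = (1/0.014) × 5.617 × 0.8379^(2/3) × 0.0054^(1/2) = 26.20 m³/s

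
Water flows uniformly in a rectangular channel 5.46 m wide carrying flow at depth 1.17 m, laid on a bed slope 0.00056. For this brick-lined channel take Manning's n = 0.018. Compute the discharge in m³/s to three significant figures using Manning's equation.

A = b·y = 5.46 × 1.17 = 6.388 m²
P = b + 2y = 5.46 + 2×1.17 = 7.800 m
R = A/P = 6.388/7.800 = 0.8190 m
Q = (1/n)·A·R^(2/3)·S^(1/2) = (1/0.018) × 6.388 × 0.8190^(2/3) × 0.00056^(1/2) = 7.352 m³/s

7.35 m³/s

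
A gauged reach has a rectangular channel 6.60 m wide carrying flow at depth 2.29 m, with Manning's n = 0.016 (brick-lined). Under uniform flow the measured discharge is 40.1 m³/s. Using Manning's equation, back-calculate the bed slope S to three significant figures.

0.00121

A = b·y = 6.60 × 2.29 = 15.11 m²
P = b + 2y = 6.60 + 2×2.29 = 11.18 m
R = A/P = 15.11/11.18 = 1.352 m
S = (Q·n / (1·A·R^(2/3)))² = (40.1×0.016 / (1×15.11×1.223))² = 0.001206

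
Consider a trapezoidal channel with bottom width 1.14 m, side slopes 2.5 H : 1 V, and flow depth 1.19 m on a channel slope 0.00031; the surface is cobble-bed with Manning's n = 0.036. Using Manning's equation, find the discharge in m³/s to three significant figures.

1.79 m³/s

A = (b + z·y)·y = (1.14 + 2.5×1.19)×1.19 = 4.897 m²
P = b + 2y√(1+z²) = 1.14 + 2×1.19×√(1+2.5²) = 7.548 m
R = A/P = 4.897/7.548 = 0.6487 m
Q = (1/n)·A·R^(2/3)·S^(1/2) = (1/0.036) × 4.897 × 0.6487^(2/3) × 0.00031^(1/2) = 1.795 m³/s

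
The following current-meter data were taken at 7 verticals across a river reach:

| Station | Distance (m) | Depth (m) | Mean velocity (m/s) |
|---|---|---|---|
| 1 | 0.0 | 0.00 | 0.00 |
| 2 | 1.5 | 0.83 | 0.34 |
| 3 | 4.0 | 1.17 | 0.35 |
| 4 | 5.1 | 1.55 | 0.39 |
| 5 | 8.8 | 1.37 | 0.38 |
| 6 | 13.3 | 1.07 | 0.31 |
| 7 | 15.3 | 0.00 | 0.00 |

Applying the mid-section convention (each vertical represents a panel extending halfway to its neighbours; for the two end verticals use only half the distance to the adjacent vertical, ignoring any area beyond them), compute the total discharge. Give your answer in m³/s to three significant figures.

5.96 m³/s

w_2 = (4.0 − 0.0)/2 = 2 m; q_2 = 0.34 × 0.83 × 2 = 0.5644 m³/s
w_3 = (5.1 − 1.5)/2 = 1.8 m; q_3 = 0.35 × 1.17 × 1.8 = 0.7371 m³/s
w_4 = (8.8 − 4.0)/2 = 2.4 m; q_4 = 0.39 × 1.55 × 2.4 = 1.451 m³/s
w_5 = (13.3 − 5.1)/2 = 4.1 m; q_5 = 0.38 × 1.37 × 4.1 = 2.134 m³/s
w_6 = (15.3 − 8.8)/2 = 3.25 m; q_6 = 0.31 × 1.07 × 3.25 = 1.078 m³/s
Stations 1, 7 contribute zero (depth or velocity is 0).
Q = Σ qᵢ = 5.965 m³/s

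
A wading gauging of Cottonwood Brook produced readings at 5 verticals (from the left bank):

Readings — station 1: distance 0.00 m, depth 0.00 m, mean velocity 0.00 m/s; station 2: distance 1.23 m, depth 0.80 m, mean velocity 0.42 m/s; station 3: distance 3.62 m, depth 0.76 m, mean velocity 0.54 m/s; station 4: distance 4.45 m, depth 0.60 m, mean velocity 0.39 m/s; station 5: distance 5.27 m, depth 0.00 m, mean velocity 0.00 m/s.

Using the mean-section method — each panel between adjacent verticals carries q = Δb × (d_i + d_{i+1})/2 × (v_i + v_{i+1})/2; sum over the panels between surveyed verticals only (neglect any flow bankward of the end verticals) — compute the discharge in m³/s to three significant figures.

1.31 m³/s

Panel 1-2: Δb = 1.23 m, d̄ = (0.00+0.80)/2 = 0.4, v̄ = (0.00+0.42)/2 = 0.21 → q = 1.23×0.4×0.21 = 0.1033 m³/s
Panel 2-3: Δb = 2.39 m, d̄ = (0.80+0.76)/2 = 0.78, v̄ = (0.42+0.54)/2 = 0.48 → q = 2.39×0.78×0.48 = 0.8948 m³/s
Panel 3-4: Δb = 0.83 m, d̄ = (0.76+0.60)/2 = 0.68, v̄ = (0.54+0.39)/2 = 0.465 → q = 0.83×0.68×0.465 = 0.2624 m³/s
Panel 4-5: Δb = 0.82 m, d̄ = (0.60+0.00)/2 = 0.3, v̄ = (0.39+0.00)/2 = 0.195 → q = 0.82×0.3×0.195 = 0.04797 m³/s
Q = Σ q = 1.309 m³/s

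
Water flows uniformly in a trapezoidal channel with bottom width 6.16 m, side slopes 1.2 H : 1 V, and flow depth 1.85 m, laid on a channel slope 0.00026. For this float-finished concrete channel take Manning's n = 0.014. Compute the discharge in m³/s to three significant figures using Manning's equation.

21.3 m³/s

A = (b + z·y)·y = (6.16 + 1.2×1.85)×1.85 = 15.50 m²
P = b + 2y√(1+z²) = 6.16 + 2×1.85×√(1+1.2²) = 11.94 m
R = A/P = 15.50/11.94 = 1.298 m
Q = (1/n)·A·R^(2/3)·S^(1/2) = (1/0.014) × 15.50 × 1.298^(2/3) × 0.00026^(1/2) = 21.25 m³/s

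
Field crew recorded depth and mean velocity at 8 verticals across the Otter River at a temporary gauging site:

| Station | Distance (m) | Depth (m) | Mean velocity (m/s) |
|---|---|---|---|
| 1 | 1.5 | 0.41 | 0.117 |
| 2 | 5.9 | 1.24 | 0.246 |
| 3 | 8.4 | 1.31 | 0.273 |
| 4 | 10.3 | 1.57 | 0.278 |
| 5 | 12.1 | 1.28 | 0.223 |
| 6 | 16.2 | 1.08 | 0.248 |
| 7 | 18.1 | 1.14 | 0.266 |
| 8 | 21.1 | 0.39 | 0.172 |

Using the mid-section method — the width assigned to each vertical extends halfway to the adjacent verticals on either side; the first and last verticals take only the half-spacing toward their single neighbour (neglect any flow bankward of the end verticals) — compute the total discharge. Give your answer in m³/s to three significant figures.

w_1 = (5.9 − 1.5)/2 = 2.2 m; q_1 = 0.117 × 0.41 × 2.2 = 0.1055 m³/s
w_2 = (8.4 − 1.5)/2 = 3.45 m; q_2 = 0.246 × 1.24 × 3.45 = 1.052 m³/s
w_3 = (10.3 − 5.9)/2 = 2.2 m; q_3 = 0.273 × 1.31 × 2.2 = 0.7868 m³/s
w_4 = (12.1 − 8.4)/2 = 1.85 m; q_4 = 0.278 × 1.57 × 1.85 = 0.8075 m³/s
w_5 = (16.2 − 10.3)/2 = 2.95 m; q_5 = 0.223 × 1.28 × 2.95 = 0.8420 m³/s
w_6 = (18.1 − 12.1)/2 = 3 m; q_6 = 0.248 × 1.08 × 3 = 0.8035 m³/s
w_7 = (21.1 − 16.2)/2 = 2.45 m; q_7 = 0.266 × 1.14 × 2.45 = 0.7429 m³/s
w_8 = (21.1 − 18.1)/2 = 1.5 m; q_8 = 0.172 × 0.39 × 1.5 = 0.1006 m³/s
Q = Σ qᵢ = 5.241 m³/s

5.24 m³/s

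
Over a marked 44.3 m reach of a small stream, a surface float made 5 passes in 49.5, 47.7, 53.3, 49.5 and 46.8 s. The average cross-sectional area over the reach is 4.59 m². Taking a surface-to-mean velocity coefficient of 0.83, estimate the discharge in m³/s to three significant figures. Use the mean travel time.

t̄ = (49.5 + 47.7 + 53.3 + 49.5 + 46.8) / 5 = 49.36 s
v_surface = L / t̄ = 44.3 / 49.36 = 0.8975 m/s
v_mean = 0.83 × 0.8975 = 0.7449 m/s
Q = A × v_mean = 4.59 × 0.7449 = 3.419 m³/s

3.42 m³/s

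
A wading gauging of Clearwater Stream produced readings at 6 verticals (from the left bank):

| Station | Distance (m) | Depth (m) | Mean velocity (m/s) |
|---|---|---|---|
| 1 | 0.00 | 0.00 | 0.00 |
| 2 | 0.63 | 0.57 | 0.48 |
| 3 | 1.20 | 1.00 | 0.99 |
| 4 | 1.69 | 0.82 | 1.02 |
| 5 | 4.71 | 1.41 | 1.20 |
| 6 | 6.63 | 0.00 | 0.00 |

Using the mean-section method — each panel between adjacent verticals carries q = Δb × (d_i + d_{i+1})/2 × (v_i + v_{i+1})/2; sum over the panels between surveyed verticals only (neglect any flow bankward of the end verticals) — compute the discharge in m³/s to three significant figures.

Panel 1-2: Δb = 0.63 m, d̄ = (0.00+0.57)/2 = 0.285, v̄ = (0.00+0.48)/2 = 0.24 → q = 0.63×0.285×0.24 = 0.04309 m³/s
Panel 2-3: Δb = 0.57 m, d̄ = (0.57+1.00)/2 = 0.785, v̄ = (0.48+0.99)/2 = 0.735 → q = 0.57×0.785×0.735 = 0.3289 m³/s
Panel 3-4: Δb = 0.49 m, d̄ = (1.00+0.82)/2 = 0.91, v̄ = (0.99+1.02)/2 = 1.005 → q = 0.49×0.91×1.005 = 0.4481 m³/s
Panel 4-5: Δb = 3.02 m, d̄ = (0.82+1.41)/2 = 1.115, v̄ = (1.02+1.20)/2 = 1.11 → q = 3.02×1.115×1.11 = 3.738 m³/s
Panel 5-6: Δb = 1.92 m, d̄ = (1.41+0.00)/2 = 0.705, v̄ = (1.20+0.00)/2 = 0.6 → q = 1.92×0.705×0.6 = 0.8122 m³/s
Q = Σ q = 5.370 m³/s

5.37 m³/s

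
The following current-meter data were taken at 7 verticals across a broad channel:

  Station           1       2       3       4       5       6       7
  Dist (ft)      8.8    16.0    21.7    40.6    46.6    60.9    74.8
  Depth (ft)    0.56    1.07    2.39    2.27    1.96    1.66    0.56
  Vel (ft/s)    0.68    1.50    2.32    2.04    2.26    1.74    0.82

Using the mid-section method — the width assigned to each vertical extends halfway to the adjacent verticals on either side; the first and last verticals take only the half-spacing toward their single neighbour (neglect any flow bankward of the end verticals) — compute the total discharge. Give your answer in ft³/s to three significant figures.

226 ft³/s

w_1 = (16.0 − 8.8)/2 = 3.6 ft; q_1 = 0.68 × 0.56 × 3.6 = 1.371 ft³/s
w_2 = (21.7 − 8.8)/2 = 6.45 ft; q_2 = 1.50 × 1.07 × 6.45 = 10.35 ft³/s
w_3 = (40.6 − 16.0)/2 = 12.3 ft; q_3 = 2.32 × 2.39 × 12.3 = 68.20 ft³/s
w_4 = (46.6 − 21.7)/2 = 12.45 ft; q_4 = 2.04 × 2.27 × 12.45 = 57.65 ft³/s
w_5 = (60.9 − 40.6)/2 = 10.15 ft; q_5 = 2.26 × 1.96 × 10.15 = 44.96 ft³/s
w_6 = (74.8 − 46.6)/2 = 14.1 ft; q_6 = 1.74 × 1.66 × 14.1 = 40.73 ft³/s
w_7 = (74.8 − 60.9)/2 = 6.95 ft; q_7 = 0.82 × 0.56 × 6.95 = 3.191 ft³/s
Q = Σ qᵢ = 226.5 ft³/s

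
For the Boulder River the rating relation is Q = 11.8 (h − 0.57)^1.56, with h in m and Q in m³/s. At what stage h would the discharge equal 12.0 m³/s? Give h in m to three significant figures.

1.58 m

h − h₀ = (Q/C)^(1/b) = (12.0/11.8)^(1/1.56) = 1.011 m
h = 0.57 + 1.011 = 1.581 m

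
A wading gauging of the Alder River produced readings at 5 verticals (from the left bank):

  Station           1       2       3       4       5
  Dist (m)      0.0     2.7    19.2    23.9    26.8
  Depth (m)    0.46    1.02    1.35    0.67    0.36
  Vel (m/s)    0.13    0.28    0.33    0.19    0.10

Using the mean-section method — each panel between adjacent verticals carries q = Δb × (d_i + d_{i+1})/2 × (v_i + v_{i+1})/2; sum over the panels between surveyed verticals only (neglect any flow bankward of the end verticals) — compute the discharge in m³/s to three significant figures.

Panel 1-2: Δb = 2.7 m, d̄ = (0.46+1.02)/2 = 0.74, v̄ = (0.13+0.28)/2 = 0.205 → q = 2.7×0.74×0.205 = 0.4096 m³/s
Panel 2-3: Δb = 16.5 m, d̄ = (1.02+1.35)/2 = 1.185, v̄ = (0.28+0.33)/2 = 0.305 → q = 16.5×1.185×0.305 = 5.964 m³/s
Panel 3-4: Δb = 4.7 m, d̄ = (1.35+0.67)/2 = 1.01, v̄ = (0.33+0.19)/2 = 0.26 → q = 4.7×1.01×0.26 = 1.234 m³/s
Panel 4-5: Δb = 2.9 m, d̄ = (0.67+0.36)/2 = 0.515, v̄ = (0.19+0.10)/2 = 0.145 → q = 2.9×0.515×0.145 = 0.2166 m³/s
Q = Σ q = 7.824 m³/s

7.82 m³/s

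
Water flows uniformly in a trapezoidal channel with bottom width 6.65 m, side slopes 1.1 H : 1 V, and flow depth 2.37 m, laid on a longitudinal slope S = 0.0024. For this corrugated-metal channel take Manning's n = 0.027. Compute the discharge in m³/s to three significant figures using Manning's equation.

54.5 m³/s

A = (b + z·y)·y = (6.65 + 1.1×2.37)×2.37 = 21.94 m²
P = b + 2y√(1+z²) = 6.65 + 2×2.37×√(1+1.1²) = 13.70 m
R = A/P = 21.94/13.70 = 1.602 m
Q = (1/n)·A·R^(2/3)·S^(1/2) = (1/0.027) × 21.94 × 1.602^(2/3) × 0.0024^(1/2) = 54.50 m³/s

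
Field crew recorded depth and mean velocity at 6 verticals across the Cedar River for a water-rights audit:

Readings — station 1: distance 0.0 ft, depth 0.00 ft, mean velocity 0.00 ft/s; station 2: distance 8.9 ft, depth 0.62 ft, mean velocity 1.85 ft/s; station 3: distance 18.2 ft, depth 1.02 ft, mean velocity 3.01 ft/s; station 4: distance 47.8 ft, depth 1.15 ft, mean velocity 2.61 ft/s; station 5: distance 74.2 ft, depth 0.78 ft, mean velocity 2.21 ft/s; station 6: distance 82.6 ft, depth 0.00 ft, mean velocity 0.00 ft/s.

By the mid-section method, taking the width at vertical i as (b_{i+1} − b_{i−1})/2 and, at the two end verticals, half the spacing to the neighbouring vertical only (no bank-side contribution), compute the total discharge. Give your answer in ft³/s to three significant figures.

184 ft³/s

w_2 = (18.2 − 0.0)/2 = 9.1 ft; q_2 = 1.85 × 0.62 × 9.1 = 10.44 ft³/s
w_3 = (47.8 − 8.9)/2 = 19.45 ft; q_3 = 3.01 × 1.02 × 19.45 = 59.72 ft³/s
w_4 = (74.2 − 18.2)/2 = 28 ft; q_4 = 2.61 × 1.15 × 28 = 84.04 ft³/s
w_5 = (82.6 − 47.8)/2 = 17.4 ft; q_5 = 2.21 × 0.78 × 17.4 = 29.99 ft³/s
Stations 1, 6 contribute zero (depth or velocity is 0).
Q = Σ qᵢ = 184.2 ft³/s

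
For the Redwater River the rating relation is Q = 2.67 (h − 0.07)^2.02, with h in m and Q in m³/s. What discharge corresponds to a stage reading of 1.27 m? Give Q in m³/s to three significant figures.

3.86 m³/s

Q = 2.67 × (1.27 − 0.07)^2.02 = 2.67 × 1.2^2.02 = 3.859 m³/s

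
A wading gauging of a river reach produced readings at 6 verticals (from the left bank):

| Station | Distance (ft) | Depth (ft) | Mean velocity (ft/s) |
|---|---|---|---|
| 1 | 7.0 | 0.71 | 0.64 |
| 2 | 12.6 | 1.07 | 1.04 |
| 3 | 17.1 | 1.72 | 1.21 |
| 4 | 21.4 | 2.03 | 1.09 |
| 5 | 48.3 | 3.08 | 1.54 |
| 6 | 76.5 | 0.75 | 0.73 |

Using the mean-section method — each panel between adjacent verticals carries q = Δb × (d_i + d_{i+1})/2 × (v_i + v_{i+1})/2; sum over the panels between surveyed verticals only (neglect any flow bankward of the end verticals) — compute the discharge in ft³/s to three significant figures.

Panel 1-2: Δb = 5.6 ft, d̄ = (0.71+1.07)/2 = 0.89, v̄ = (0.64+1.04)/2 = 0.84 → q = 5.6×0.89×0.84 = 4.187 ft³/s
Panel 2-3: Δb = 4.5 ft, d̄ = (1.07+1.72)/2 = 1.395, v̄ = (1.04+1.21)/2 = 1.125 → q = 4.5×1.395×1.125 = 7.062 ft³/s
Panel 3-4: Δb = 4.3 ft, d̄ = (1.72+2.03)/2 = 1.875, v̄ = (1.21+1.09)/2 = 1.15 → q = 4.3×1.875×1.15 = 9.272 ft³/s
Panel 4-5: Δb = 26.9 ft, d̄ = (2.03+3.08)/2 = 2.555, v̄ = (1.09+1.54)/2 = 1.315 → q = 26.9×2.555×1.315 = 90.38 ft³/s
Panel 5-6: Δb = 28.2 ft, d̄ = (3.08+0.75)/2 = 1.915, v̄ = (1.54+0.73)/2 = 1.135 → q = 28.2×1.915×1.135 = 61.29 ft³/s
Q = Σ q = 172.2 ft³/s

172 ft³/s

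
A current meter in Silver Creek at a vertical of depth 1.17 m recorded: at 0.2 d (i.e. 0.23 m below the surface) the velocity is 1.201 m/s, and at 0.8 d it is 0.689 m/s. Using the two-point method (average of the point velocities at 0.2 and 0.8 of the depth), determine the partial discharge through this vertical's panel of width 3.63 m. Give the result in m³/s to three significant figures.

4.01 m³/s

v̄ = (1.201 + 0.689) / 2 = 0.9450 m/s
q = v̄ × d × w = 0.9450 × 1.17 × 3.63 = 4.014 m³/s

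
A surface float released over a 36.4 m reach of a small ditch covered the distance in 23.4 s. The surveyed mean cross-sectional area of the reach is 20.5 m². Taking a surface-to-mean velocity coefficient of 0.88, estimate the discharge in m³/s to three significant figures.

28.1 m³/s

v_surface = L / t̄ = 36.4 / 23.4 = 1.556 m/s
v_mean = 0.88 × 1.556 = 1.369 m/s
Q = A × v_mean = 20.5 × 1.369 = 28.06 m³/s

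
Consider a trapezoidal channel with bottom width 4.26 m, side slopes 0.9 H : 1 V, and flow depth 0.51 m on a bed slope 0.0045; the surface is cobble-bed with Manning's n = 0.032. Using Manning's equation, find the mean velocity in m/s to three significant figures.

1.19 m/s

A = (b + z·y)·y = (4.26 + 0.9×0.51)×0.51 = 2.407 m²
P = b + 2y√(1+z²) = 4.26 + 2×0.51×√(1+0.9²) = 5.632 m
R = A/P = 2.407/5.632 = 0.4273 m
Q = (1/n)·A·R^(2/3)·S^(1/2) = (1/0.032) × 2.407 × 0.4273^(2/3) × 0.0045^(1/2) = 2.862 m³/s
V = Q/A = 2.862/2.407 = 1.189 m/s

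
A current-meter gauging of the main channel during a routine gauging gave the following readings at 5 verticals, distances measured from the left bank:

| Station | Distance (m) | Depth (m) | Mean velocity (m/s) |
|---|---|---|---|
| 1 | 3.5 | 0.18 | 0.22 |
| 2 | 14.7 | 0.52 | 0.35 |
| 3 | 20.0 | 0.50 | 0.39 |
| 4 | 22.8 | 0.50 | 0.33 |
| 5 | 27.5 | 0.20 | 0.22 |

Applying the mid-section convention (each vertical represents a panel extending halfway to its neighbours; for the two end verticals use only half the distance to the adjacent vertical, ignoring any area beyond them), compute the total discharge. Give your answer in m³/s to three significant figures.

w_1 = (14.7 − 3.5)/2 = 5.6 m; q_1 = 0.22 × 0.18 × 5.6 = 0.2218 m³/s
w_2 = (20.0 − 3.5)/2 = 8.25 m; q_2 = 0.35 × 0.52 × 8.25 = 1.502 m³/s
w_3 = (22.8 − 14.7)/2 = 4.05 m; q_3 = 0.39 × 0.50 × 4.05 = 0.7898 m³/s
w_4 = (27.5 − 20.0)/2 = 3.75 m; q_4 = 0.33 × 0.50 × 3.75 = 0.6188 m³/s
w_5 = (27.5 − 22.8)/2 = 2.35 m; q_5 = 0.22 × 0.20 × 2.35 = 0.1034 m³/s
Q = Σ qᵢ = 3.235 m³/s

3.24 m³/s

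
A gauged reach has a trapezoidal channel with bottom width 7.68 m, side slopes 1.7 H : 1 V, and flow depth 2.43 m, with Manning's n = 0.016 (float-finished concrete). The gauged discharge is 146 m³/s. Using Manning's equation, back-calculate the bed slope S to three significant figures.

A = (b + z·y)·y = (7.68 + 1.7×2.43)×2.43 = 28.70 m²
P = b + 2y√(1+z²) = 7.68 + 2×2.43×√(1+1.7²) = 17.27 m
R = A/P = 28.70/17.27 = 1.662 m
S = (Q·n / (1·A·R^(2/3)))² = (146×0.016 / (1×28.70×1.403))² = 0.003364

0.00336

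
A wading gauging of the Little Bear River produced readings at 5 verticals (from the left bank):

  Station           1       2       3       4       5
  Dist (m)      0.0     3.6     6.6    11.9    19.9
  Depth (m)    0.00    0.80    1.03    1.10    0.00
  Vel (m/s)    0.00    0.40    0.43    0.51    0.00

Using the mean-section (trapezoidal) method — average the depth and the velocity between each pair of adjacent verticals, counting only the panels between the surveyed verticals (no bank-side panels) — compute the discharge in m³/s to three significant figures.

5.20 m³/s

Panel 1-2: Δb = 3.6 m, d̄ = (0.00+0.80)/2 = 0.4, v̄ = (0.00+0.40)/2 = 0.2 → q = 3.6×0.4×0.2 = 0.2880 m³/s
Panel 2-3: Δb = 3 m, d̄ = (0.80+1.03)/2 = 0.915, v̄ = (0.40+0.43)/2 = 0.415 → q = 3×0.915×0.415 = 1.139 m³/s
Panel 3-4: Δb = 5.3 m, d̄ = (1.03+1.10)/2 = 1.065, v̄ = (0.43+0.51)/2 = 0.47 → q = 5.3×1.065×0.47 = 2.653 m³/s
Panel 4-5: Δb = 8 m, d̄ = (1.10+0.00)/2 = 0.55, v̄ = (0.51+0.00)/2 = 0.255 → q = 8×0.55×0.255 = 1.122 m³/s
Q = Σ q = 5.202 m³/s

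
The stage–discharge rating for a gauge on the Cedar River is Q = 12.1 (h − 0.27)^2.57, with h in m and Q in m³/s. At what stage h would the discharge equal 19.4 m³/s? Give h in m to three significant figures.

h − h₀ = (Q/C)^(1/b) = (19.4/12.1)^(1/2.57) = 1.202 m
h = 0.27 + 1.202 = 1.472 m

1.47 m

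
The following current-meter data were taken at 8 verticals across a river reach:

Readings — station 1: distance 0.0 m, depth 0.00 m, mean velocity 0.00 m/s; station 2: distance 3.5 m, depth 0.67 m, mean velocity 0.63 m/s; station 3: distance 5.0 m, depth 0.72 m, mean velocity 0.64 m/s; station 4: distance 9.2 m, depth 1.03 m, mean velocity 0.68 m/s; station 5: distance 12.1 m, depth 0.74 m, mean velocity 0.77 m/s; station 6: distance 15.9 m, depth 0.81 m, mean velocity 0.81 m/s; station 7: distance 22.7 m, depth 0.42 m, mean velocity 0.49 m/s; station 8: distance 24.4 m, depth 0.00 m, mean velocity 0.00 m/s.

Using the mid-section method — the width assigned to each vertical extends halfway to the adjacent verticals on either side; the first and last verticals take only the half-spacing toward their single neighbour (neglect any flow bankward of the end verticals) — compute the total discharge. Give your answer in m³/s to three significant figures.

11.1 m³/s

w_2 = (5.0 − 0.0)/2 = 2.5 m; q_2 = 0.63 × 0.67 × 2.5 = 1.055 m³/s
w_3 = (9.2 − 3.5)/2 = 2.85 m; q_3 = 0.64 × 0.72 × 2.85 = 1.313 m³/s
w_4 = (12.1 − 5.0)/2 = 3.55 m; q_4 = 0.68 × 1.03 × 3.55 = 2.486 m³/s
w_5 = (15.9 − 9.2)/2 = 3.35 m; q_5 = 0.77 × 0.74 × 3.35 = 1.909 m³/s
w_6 = (22.7 − 12.1)/2 = 5.3 m; q_6 = 0.81 × 0.81 × 5.3 = 3.477 m³/s
w_7 = (24.4 − 15.9)/2 = 4.25 m; q_7 = 0.49 × 0.42 × 4.25 = 0.8747 m³/s
Stations 1, 8 contribute zero (depth or velocity is 0).
Q = Σ qᵢ = 11.12 m³/s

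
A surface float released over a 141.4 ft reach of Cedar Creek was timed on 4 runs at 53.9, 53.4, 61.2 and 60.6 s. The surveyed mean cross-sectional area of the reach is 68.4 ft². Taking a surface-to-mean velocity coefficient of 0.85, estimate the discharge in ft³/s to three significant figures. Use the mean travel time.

t̄ = (53.9 + 53.4 + 61.2 + 60.6) / 4 = 57.275 s
v_surface = L / t̄ = 141.4 / 57.275 = 2.469 ft/s
v_mean = 0.85 × 2.469 = 2.098 ft/s
Q = A × v_mean = 68.4 × 2.098 = 143.5 ft³/s

144 ft³/s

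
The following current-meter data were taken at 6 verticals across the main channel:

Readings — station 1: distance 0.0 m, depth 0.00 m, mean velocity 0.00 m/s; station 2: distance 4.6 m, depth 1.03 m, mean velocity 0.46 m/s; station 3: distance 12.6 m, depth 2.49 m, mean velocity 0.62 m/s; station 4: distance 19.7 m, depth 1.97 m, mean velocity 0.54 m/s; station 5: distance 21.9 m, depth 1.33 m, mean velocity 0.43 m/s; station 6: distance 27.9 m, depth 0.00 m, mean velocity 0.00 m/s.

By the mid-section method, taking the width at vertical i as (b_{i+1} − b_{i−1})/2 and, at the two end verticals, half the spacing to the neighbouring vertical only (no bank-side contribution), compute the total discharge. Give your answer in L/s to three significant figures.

w_2 = (12.6 − 0.0)/2 = 6.3 m; q_2 = 0.46 × 1.03 × 6.3 = 2.985 m³/s
w_3 = (19.7 − 4.6)/2 = 7.55 m; q_3 = 0.62 × 2.49 × 7.55 = 11.66 m³/s
w_4 = (21.9 − 12.6)/2 = 4.65 m; q_4 = 0.54 × 1.97 × 4.65 = 4.947 m³/s
w_5 = (27.9 − 19.7)/2 = 4.1 m; q_5 = 0.43 × 1.33 × 4.1 = 2.345 m³/s
Stations 1, 6 contribute zero (depth or velocity is 0).
Q = Σ qᵢ = 21.93 m³/s
= 21.93 × 1000 = 21930 L/s

21900 L/s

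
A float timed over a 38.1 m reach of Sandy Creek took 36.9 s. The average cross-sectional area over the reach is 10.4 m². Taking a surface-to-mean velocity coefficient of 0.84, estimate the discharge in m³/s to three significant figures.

9.02 m³/s

v_surface = L / t̄ = 38.1 / 36.9 = 1.033 m/s
v_mean = 0.84 × 1.033 = 0.8673 m/s
Q = A × v_mean = 10.4 × 0.8673 = 9.020 m³/s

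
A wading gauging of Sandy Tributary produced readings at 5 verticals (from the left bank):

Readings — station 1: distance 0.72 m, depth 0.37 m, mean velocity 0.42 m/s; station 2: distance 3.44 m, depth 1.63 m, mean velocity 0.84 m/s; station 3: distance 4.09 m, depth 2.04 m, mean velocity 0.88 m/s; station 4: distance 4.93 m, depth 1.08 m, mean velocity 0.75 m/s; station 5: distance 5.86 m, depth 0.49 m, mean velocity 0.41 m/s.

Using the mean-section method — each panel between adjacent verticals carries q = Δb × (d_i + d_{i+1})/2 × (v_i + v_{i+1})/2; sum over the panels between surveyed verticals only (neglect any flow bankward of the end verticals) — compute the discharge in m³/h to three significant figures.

Panel 1-2: Δb = 2.72 m, d̄ = (0.37+1.63)/2 = 1, v̄ = (0.42+0.84)/2 = 0.63 → q = 2.72×1×0.63 = 1.714 m³/s
Panel 2-3: Δb = 0.65 m, d̄ = (1.63+2.04)/2 = 1.835, v̄ = (0.84+0.88)/2 = 0.86 → q = 0.65×1.835×0.86 = 1.026 m³/s
Panel 3-4: Δb = 0.84 m, d̄ = (2.04+1.08)/2 = 1.56, v̄ = (0.88+0.75)/2 = 0.815 → q = 0.84×1.56×0.815 = 1.068 m³/s
Panel 4-5: Δb = 0.93 m, d̄ = (1.08+0.49)/2 = 0.785, v̄ = (0.75+0.41)/2 = 0.58 → q = 0.93×0.785×0.58 = 0.4234 m³/s
Q = Σ q = 4.231 m³/s
= 4.231 × 3600 = 15230 m³/h

15200 m³/h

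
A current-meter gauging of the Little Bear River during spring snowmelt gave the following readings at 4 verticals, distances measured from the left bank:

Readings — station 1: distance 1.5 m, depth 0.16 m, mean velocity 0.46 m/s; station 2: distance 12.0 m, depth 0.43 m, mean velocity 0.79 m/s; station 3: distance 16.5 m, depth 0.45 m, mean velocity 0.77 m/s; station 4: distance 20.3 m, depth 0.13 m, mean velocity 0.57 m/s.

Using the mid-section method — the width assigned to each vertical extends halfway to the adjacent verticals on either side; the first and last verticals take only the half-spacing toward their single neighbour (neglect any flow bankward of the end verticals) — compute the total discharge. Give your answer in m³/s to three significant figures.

w_1 = (12.0 − 1.5)/2 = 5.25 m; q_1 = 0.46 × 0.16 × 5.25 = 0.3864 m³/s
w_2 = (16.5 − 1.5)/2 = 7.5 m; q_2 = 0.79 × 0.43 × 7.5 = 2.548 m³/s
w_3 = (20.3 − 12.0)/2 = 4.15 m; q_3 = 0.77 × 0.45 × 4.15 = 1.438 m³/s
w_4 = (20.3 − 16.5)/2 = 1.9 m; q_4 = 0.57 × 0.13 × 1.9 = 0.1408 m³/s
Q = Σ qᵢ = 4.513 m³/s

4.51 m³/s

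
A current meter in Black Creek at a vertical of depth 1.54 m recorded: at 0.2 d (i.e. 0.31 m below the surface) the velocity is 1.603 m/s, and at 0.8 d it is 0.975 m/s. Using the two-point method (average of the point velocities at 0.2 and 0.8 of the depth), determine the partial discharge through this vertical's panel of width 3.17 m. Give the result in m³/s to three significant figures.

6.29 m³/s

v̄ = (1.603 + 0.975) / 2 = 1.289 m/s
q = v̄ × d × w = 1.289 × 1.54 × 3.17 = 6.293 m³/s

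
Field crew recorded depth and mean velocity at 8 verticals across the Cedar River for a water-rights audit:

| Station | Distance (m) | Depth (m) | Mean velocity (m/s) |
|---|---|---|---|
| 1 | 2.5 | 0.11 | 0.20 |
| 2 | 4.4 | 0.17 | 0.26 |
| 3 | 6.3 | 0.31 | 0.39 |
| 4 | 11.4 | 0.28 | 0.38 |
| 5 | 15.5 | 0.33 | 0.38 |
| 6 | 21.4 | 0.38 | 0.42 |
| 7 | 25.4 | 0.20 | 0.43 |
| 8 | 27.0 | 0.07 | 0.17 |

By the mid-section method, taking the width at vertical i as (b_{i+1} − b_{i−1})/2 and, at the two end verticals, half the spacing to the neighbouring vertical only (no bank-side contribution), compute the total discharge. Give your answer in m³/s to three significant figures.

2.68 m³/s

w_1 = (4.4 − 2.5)/2 = 0.95 m; q_1 = 0.20 × 0.11 × 0.95 = 0.02090 m³/s
w_2 = (6.3 − 2.5)/2 = 1.9 m; q_2 = 0.26 × 0.17 × 1.9 = 0.08398 m³/s
w_3 = (11.4 − 4.4)/2 = 3.5 m; q_3 = 0.39 × 0.31 × 3.5 = 0.4232 m³/s
w_4 = (15.5 − 6.3)/2 = 4.6 m; q_4 = 0.38 × 0.28 × 4.6 = 0.4894 m³/s
w_5 = (21.4 − 11.4)/2 = 5 m; q_5 = 0.38 × 0.33 × 5 = 0.6270 m³/s
w_6 = (25.4 − 15.5)/2 = 4.95 m; q_6 = 0.42 × 0.38 × 4.95 = 0.7900 m³/s
w_7 = (27.0 − 21.4)/2 = 2.8 m; q_7 = 0.43 × 0.20 × 2.8 = 0.2408 m³/s
w_8 = (27.0 − 25.4)/2 = 0.8 m; q_8 = 0.17 × 0.07 × 0.8 = 0.009520 m³/s
Q = Σ qᵢ = 2.685 m³/s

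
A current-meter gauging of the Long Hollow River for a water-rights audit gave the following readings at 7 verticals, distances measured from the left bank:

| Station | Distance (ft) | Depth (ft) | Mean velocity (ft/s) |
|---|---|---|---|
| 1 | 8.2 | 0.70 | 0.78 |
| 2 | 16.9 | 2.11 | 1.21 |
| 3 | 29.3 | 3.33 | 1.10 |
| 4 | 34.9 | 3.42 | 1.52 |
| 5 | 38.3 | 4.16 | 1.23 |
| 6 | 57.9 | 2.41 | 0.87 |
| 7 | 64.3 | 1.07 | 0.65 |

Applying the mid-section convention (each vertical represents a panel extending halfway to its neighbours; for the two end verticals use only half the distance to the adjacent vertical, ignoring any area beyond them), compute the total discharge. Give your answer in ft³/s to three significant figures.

w_1 = (16.9 − 8.2)/2 = 4.35 ft; q_1 = 0.78 × 0.70 × 4.35 = 2.375 ft³/s
w_2 = (29.3 − 8.2)/2 = 10.55 ft; q_2 = 1.21 × 2.11 × 10.55 = 26.94 ft³/s
w_3 = (34.9 − 16.9)/2 = 9 ft; q_3 = 1.10 × 3.33 × 9 = 32.97 ft³/s
w_4 = (38.3 − 29.3)/2 = 4.5 ft; q_4 = 1.52 × 3.42 × 4.5 = 23.39 ft³/s
w_5 = (57.9 − 34.9)/2 = 11.5 ft; q_5 = 1.23 × 4.16 × 11.5 = 58.84 ft³/s
w_6 = (64.3 − 38.3)/2 = 13 ft; q_6 = 0.87 × 2.41 × 13 = 27.26 ft³/s
w_7 = (64.3 − 57.9)/2 = 3.2 ft; q_7 = 0.65 × 1.07 × 3.2 = 2.226 ft³/s
Q = Σ qᵢ = 174.0 ft³/s

174 ft³/s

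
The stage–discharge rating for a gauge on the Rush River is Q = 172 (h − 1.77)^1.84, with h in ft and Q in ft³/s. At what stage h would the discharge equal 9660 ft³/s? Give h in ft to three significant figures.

h − h₀ = (Q/C)^(1/b) = (9660/172)^(1/1.84) = 8.929 ft
h = 1.77 + 8.929 = 10.70 ft

10.7 ft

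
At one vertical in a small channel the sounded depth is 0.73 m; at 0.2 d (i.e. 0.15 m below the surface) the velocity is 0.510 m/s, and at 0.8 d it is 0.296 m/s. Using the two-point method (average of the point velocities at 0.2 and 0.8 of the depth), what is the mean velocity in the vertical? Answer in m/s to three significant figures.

0.403 m/s

v̄ = (0.510 + 0.296) / 2 = 0.4030 m/s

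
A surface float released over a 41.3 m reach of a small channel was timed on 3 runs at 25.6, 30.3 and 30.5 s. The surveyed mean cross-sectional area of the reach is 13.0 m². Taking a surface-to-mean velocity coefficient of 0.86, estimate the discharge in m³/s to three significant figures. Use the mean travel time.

16.0 m³/s

t̄ = (25.6 + 30.3 + 30.5) / 3 = 28.8 s
v_surface = L / t̄ = 41.3 / 28.8 = 1.434 m/s
v_mean = 0.86 × 1.434 = 1.233 m/s
Q = A × v_mean = 13.0 × 1.233 = 16.03 m³/s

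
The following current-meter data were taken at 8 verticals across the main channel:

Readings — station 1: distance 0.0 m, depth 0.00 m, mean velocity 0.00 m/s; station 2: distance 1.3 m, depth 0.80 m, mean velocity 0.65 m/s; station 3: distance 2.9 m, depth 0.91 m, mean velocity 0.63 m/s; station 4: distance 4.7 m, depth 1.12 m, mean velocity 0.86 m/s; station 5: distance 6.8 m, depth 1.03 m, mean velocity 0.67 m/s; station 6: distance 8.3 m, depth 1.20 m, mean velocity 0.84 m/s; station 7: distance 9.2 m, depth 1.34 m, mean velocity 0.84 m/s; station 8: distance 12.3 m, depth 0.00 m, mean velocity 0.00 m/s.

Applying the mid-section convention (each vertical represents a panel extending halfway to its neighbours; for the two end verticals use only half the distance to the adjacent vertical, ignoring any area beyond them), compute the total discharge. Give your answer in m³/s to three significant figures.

w_2 = (2.9 − 0.0)/2 = 1.45 m; q_2 = 0.65 × 0.80 × 1.45 = 0.7540 m³/s
w_3 = (4.7 − 1.3)/2 = 1.7 m; q_3 = 0.63 × 0.91 × 1.7 = 0.9746 m³/s
w_4 = (6.8 − 2.9)/2 = 1.95 m; q_4 = 0.86 × 1.12 × 1.95 = 1.878 m³/s
w_5 = (8.3 − 4.7)/2 = 1.8 m; q_5 = 0.67 × 1.03 × 1.8 = 1.242 m³/s
w_6 = (9.2 − 6.8)/2 = 1.2 m; q_6 = 0.84 × 1.20 × 1.2 = 1.210 m³/s
w_7 = (12.3 − 8.3)/2 = 2 m; q_7 = 0.84 × 1.34 × 2 = 2.251 m³/s
Stations 1, 8 contribute zero (depth or velocity is 0).
Q = Σ qᵢ = 8.310 m³/s

8.31 m³/s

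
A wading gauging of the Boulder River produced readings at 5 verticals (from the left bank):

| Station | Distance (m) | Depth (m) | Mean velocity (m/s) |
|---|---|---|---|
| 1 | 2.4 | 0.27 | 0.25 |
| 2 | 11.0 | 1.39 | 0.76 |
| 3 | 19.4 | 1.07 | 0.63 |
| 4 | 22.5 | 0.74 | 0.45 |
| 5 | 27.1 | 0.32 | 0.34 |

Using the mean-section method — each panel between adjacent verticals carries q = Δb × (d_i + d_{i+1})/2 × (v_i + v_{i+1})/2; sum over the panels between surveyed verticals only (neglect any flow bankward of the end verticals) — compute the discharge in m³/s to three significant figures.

Panel 1-2: Δb = 8.6 m, d̄ = (0.27+1.39)/2 = 0.83, v̄ = (0.25+0.76)/2 = 0.505 → q = 8.6×0.83×0.505 = 3.605 m³/s
Panel 2-3: Δb = 8.4 m, d̄ = (1.39+1.07)/2 = 1.23, v̄ = (0.76+0.63)/2 = 0.695 → q = 8.4×1.23×0.695 = 7.181 m³/s
Panel 3-4: Δb = 3.1 m, d̄ = (1.07+0.74)/2 = 0.905, v̄ = (0.63+0.45)/2 = 0.54 → q = 3.1×0.905×0.54 = 1.515 m³/s
Panel 4-5: Δb = 4.6 m, d̄ = (0.74+0.32)/2 = 0.53, v̄ = (0.45+0.34)/2 = 0.395 → q = 4.6×0.53×0.395 = 0.9630 m³/s
Q = Σ q = 13.26 m³/s

13.3 m³/s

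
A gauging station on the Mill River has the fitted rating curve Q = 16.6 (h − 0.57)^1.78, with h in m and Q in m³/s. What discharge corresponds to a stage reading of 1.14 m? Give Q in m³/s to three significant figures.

Q = 16.6 × (1.14 − 0.57)^1.78 = 16.6 × 0.57^1.78 = 6.103 m³/s

6.10 m³/s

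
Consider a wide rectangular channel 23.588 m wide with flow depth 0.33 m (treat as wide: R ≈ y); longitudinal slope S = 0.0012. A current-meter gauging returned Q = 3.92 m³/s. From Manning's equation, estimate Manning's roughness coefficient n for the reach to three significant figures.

0.0328

A = b·y = 23.588 × 0.33 = 7.784 m²
Wide channel: R ≈ y = 0.33 m
n = (1/Q)·A·R^(2/3)·S^(1/2) = (1/3.92) × 7.784 × 0.4775 × 0.03464 = 0.03285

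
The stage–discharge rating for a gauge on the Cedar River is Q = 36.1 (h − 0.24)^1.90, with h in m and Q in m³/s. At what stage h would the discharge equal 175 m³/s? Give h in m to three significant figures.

2.54 m

h − h₀ = (Q/C)^(1/b) = (175/36.1)^(1/1.90) = 2.295 m
h = 0.24 + 2.295 = 2.535 m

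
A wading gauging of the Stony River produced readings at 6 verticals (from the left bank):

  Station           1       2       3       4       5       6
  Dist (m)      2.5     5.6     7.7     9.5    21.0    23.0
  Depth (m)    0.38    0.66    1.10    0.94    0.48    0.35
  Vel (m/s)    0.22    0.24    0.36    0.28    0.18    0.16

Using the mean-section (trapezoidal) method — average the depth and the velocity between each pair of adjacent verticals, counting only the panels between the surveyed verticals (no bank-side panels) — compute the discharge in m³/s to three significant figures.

Panel 1-2: Δb = 3.1 m, d̄ = (0.38+0.66)/2 = 0.52, v̄ = (0.22+0.24)/2 = 0.23 → q = 3.1×0.52×0.23 = 0.3708 m³/s
Panel 2-3: Δb = 2.1 m, d̄ = (0.66+1.10)/2 = 0.88, v̄ = (0.24+0.36)/2 = 0.3 → q = 2.1×0.88×0.3 = 0.5544 m³/s
Panel 3-4: Δb = 1.8 m, d̄ = (1.10+0.94)/2 = 1.02, v̄ = (0.36+0.28)/2 = 0.32 → q = 1.8×1.02×0.32 = 0.5875 m³/s
Panel 4-5: Δb = 11.5 m, d̄ = (0.94+0.48)/2 = 0.71, v̄ = (0.28+0.18)/2 = 0.23 → q = 11.5×0.71×0.23 = 1.878 m³/s
Panel 5-6: Δb = 2 m, d̄ = (0.48+0.35)/2 = 0.415, v̄ = (0.18+0.16)/2 = 0.17 → q = 2×0.415×0.17 = 0.1411 m³/s
Q = Σ q = 3.532 m³/s

3.53 m³/s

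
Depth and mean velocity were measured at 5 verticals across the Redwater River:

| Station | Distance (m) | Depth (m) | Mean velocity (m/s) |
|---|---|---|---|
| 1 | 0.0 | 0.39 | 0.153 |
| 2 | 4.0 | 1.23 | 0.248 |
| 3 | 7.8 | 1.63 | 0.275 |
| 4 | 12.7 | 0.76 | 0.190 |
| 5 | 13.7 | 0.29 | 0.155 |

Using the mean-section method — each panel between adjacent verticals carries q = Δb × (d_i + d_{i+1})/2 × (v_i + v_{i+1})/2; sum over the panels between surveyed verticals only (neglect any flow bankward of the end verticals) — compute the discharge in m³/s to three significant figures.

3.52 m³/s

Panel 1-2: Δb = 4 m, d̄ = (0.39+1.23)/2 = 0.81, v̄ = (0.153+0.248)/2 = 0.2005 → q = 4×0.81×0.2005 = 0.6496 m³/s
Panel 2-3: Δb = 3.8 m, d̄ = (1.23+1.63)/2 = 1.43, v̄ = (0.248+0.275)/2 = 0.2615 → q = 3.8×1.43×0.2615 = 1.421 m³/s
Panel 3-4: Δb = 4.9 m, d̄ = (1.63+0.76)/2 = 1.195, v̄ = (0.275+0.190)/2 = 0.2325 → q = 4.9×1.195×0.2325 = 1.361 m³/s
Panel 4-5: Δb = 1 m, d̄ = (0.76+0.29)/2 = 0.525, v̄ = (0.190+0.155)/2 = 0.1725 → q = 1×0.525×0.1725 = 0.09056 m³/s
Q = Σ q = 3.523 m³/s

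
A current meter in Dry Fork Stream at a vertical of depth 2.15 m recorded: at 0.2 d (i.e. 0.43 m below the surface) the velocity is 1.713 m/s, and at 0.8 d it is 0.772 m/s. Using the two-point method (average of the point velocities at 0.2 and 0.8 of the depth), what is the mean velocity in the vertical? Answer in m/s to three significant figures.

v̄ = (1.713 + 0.772) / 2 = 1.243 m/s

1.24 m/s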